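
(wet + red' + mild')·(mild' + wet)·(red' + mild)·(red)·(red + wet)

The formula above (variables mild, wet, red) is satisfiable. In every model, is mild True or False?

True

Suppose mild = 0.
From the singleton clause (red'), red = 0.
But (red) is also a unit clause — contradiction.
So every satisfying assignment has mild = True.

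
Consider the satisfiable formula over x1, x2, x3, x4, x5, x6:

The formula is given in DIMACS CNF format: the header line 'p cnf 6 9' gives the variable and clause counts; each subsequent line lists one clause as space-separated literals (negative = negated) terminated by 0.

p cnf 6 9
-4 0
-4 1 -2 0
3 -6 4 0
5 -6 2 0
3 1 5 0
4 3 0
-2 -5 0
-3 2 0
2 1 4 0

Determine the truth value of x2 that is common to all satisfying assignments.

True

Suppose x2 = False.
Unit clause (¬x4) forces x4 = False.
Unit clause (x3) forces x3 = True.
Now (¬x3) is unsatisfied and unit — conflict.
So every satisfying assignment has x2 = True.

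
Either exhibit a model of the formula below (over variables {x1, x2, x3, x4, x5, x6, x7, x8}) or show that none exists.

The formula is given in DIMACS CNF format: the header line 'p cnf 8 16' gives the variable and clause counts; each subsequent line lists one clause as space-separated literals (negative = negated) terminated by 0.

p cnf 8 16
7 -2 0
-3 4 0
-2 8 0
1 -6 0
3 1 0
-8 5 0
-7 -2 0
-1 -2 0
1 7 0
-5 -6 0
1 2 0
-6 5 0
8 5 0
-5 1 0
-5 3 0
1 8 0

x1 ↦ True,  x2 ↦ False,  x3 ↦ True,  x4 ↦ True,  x5 ↦ True,  x6 ↦ False,  x7 ↦ False,  x8 ↦ True

Try x7 = False.
(¬x2) alone gives x2 = False.
(x1) alone gives x1 = True.
Try x3 = True.
(x4) alone gives x4 = True.
Try x8 = True.
(x5) alone gives x5 = True.
(¬x6) alone gives x6 = False.
This assignment satisfies each clause.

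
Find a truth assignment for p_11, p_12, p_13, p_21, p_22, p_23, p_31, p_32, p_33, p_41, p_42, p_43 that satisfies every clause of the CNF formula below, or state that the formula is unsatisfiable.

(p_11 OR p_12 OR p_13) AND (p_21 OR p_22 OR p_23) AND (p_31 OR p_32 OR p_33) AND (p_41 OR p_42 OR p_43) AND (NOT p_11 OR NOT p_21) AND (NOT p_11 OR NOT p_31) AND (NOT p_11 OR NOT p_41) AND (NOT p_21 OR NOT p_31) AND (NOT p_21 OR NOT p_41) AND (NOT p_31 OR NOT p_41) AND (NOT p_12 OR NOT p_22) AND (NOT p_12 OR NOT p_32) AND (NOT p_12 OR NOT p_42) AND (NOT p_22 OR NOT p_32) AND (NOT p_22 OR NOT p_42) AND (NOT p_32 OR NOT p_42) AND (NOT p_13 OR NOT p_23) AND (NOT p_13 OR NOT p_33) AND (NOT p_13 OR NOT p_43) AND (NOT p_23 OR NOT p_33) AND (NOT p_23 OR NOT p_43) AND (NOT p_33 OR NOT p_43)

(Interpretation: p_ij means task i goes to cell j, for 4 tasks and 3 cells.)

UNSATISFIABLE

Try p_11 = false.
Try p_12 = true.
From the singleton clause (NOT p_22), p_22 = false.
From the singleton clause (NOT p_32), p_32 = false.
From the singleton clause (NOT p_42), p_42 = false.
Try p_21 = true.
From the singleton clause (NOT p_31), p_31 = false.
From the singleton clause (p_33), p_33 = true.
From the singleton clause (NOT p_41), p_41 = false.
From the singleton clause (p_43), p_43 = true.
But (NOT p_43) is also a unit clause — contradiction.
So p_21 must be the other value — set p_21 = false.
From the singleton clause (p_23), p_23 = true.
From the singleton clause (NOT p_13), p_13 = false.
From the singleton clause (NOT p_33), p_33 = false.
From the singleton clause (p_31), p_31 = true.
From the singleton clause (NOT p_41), p_41 = false.
From the singleton clause (p_43), p_43 = true.
But (NOT p_43) is also a unit clause — contradiction.
Both values of p_21 lead to a conflict.
So p_12 must be the other value — set p_12 = false.
From the singleton clause (p_13), p_13 = true.
From the singleton clause (NOT p_23), p_23 = false.
From the singleton clause (NOT p_33), p_33 = false.
From the singleton clause (NOT p_43), p_43 = false.
Try p_21 = true.
From the singleton clause (NOT p_31), p_31 = false.
From the singleton clause (p_32), p_32 = true.
From the singleton clause (NOT p_41), p_41 = false.
From the singleton clause (p_42), p_42 = true.
But (NOT p_42) is also a unit clause — contradiction.
So p_21 must be the other value — set p_21 = false.
From the singleton clause (p_22), p_22 = true.
From the singleton clause (NOT p_32), p_32 = false.
From the singleton clause (p_31), p_31 = true.
From the singleton clause (NOT p_41), p_41 = false.
From the singleton clause (p_42), p_42 = true.
But (NOT p_42) is also a unit clause — contradiction.
Both values of p_21 lead to a conflict.
Both values of p_12 lead to a conflict.
So p_11 must be the other value — set p_11 = true.
From the singleton clause (NOT p_21), p_21 = false.
From the singleton clause (NOT p_31), p_31 = false.
From the singleton clause (NOT p_41), p_41 = false.
Try p_22 = true.
From the singleton clause (NOT p_12), p_12 = false.
From the singleton clause (NOT p_32), p_32 = false.
From the singleton clause (p_33), p_33 = true.
From the singleton clause (NOT p_42), p_42 = false.
From the singleton clause (p_43), p_43 = true.
But (NOT p_43) is also a unit clause — contradiction.
So p_22 must be the other value — set p_22 = false.
From the singleton clause (p_23), p_23 = true.
From the singleton clause (NOT p_13), p_13 = false.
From the singleton clause (NOT p_33), p_33 = false.
From the singleton clause (p_32), p_32 = true.
From the singleton clause (NOT p_12), p_12 = false.
From the singleton clause (NOT p_42), p_42 = false.
From the singleton clause (p_43), p_43 = true.
But (NOT p_43) is also a unit clause — contradiction.
Both values of p_22 lead to a conflict.
Both values of p_11 lead to a conflict.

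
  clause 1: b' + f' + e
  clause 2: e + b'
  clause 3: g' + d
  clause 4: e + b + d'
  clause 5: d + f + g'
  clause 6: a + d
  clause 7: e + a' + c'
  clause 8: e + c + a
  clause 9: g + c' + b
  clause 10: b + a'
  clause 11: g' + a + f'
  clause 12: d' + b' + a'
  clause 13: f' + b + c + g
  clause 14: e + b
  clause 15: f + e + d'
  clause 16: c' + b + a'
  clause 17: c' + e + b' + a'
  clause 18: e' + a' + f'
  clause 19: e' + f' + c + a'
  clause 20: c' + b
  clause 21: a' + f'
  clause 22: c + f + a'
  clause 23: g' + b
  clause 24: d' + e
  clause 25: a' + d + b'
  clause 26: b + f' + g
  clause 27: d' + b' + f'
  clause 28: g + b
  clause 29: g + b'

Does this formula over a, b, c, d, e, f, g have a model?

Satisfiable

Suppose e = 1.
Suppose g = 1.
From the singleton clause (d), d = 1.
From the singleton clause (b), b = 1.
From the singleton clause (a'), a = 0.
From the singleton clause (f'), f = 0.
All clauses hold; c can take either value.
A satisfying assignment: a ↦ 0; b ↦ 1; c ↦ 1; d ↦ 1; e ↦ 1; f ↦ 0; g ↦ 1.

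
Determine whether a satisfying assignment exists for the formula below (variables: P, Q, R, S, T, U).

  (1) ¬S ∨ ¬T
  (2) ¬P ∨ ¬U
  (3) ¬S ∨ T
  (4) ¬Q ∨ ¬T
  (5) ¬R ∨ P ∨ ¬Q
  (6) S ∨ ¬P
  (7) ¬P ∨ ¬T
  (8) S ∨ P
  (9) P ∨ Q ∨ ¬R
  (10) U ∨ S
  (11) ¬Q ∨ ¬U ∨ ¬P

Branch on S: set S = False.
From the singleton clause (¬P), P = False.
Now (P) is unsatisfied and unit — conflict.
That branch fails; take S = True instead.
From the singleton clause (¬T), T = False.
Now (T) is unsatisfied and unit — conflict.
Neither S = True nor S = False works.
No assignment satisfies every clause.

No, unsatisfiable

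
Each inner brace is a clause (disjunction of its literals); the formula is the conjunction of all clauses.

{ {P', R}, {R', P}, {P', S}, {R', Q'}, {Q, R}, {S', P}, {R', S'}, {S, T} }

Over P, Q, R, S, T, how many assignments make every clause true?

1

There are 2^5 = 32 truth assignments over (P, Q, R, S, T).
Split on P. With P = 1, the clauses containing P are satisfied and P' drops from the rest; 0 of the 2^4 = 16 assignments to the other variables satisfy what remains.
With P = 0, by the same count on the reduced clause set, 1 assignment works.
(One model: P=F, Q=T, R=F, S=F, T=T.)
Total: 0 + 1 = 1.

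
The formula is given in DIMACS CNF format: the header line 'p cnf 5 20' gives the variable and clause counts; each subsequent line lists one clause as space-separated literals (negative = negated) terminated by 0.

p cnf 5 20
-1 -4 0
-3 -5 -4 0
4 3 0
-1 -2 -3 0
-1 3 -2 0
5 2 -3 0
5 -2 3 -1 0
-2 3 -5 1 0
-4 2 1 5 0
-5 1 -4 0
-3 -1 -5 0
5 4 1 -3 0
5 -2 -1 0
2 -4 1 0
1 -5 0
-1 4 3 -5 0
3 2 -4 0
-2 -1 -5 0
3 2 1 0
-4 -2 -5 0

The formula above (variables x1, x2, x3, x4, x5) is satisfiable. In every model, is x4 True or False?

Suppose x4 = False.
The clause (x3) is unit, so x3 = True.
Case x1 = False:
The clause (x5) is unit, so x5 = True.
Now (¬x5) is unsatisfied and unit — conflict.
Backtrack on x1: now try x1 = True.
The clause (¬x2) is unit, so x2 = False.
The clause (x5) is unit, so x5 = True.
Now (¬x5) is unsatisfied and unit — conflict.
Neither x1 = True nor x1 = False works.
So every satisfying assignment has x4 = True.

True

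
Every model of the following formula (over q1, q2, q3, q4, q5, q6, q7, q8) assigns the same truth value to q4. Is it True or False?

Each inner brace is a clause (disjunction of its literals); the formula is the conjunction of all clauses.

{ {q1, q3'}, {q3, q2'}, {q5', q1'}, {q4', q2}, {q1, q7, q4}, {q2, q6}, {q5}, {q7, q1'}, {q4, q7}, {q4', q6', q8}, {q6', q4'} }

Suppose q4 = 1.
Unit clause (q2) forces q2 = 1.
Unit clause (q3) forces q3 = 1.
Unit clause (q1) forces q1 = 1.
Unit clause (q5') forces q5 = 0.
But (q5) is also a unit clause — contradiction.
So every satisfying assignment has q4 = False.

False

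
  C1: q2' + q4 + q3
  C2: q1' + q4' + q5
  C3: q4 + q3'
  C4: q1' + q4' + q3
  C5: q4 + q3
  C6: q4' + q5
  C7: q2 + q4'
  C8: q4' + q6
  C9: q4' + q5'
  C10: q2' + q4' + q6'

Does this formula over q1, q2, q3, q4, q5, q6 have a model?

Try q4 = 1.
The clause (q5) is unit, so q5 = 1.
That conflicts with the unit clause (q5').
So q4 must be the other value — set q4 = 0.
The clause (q3') is unit, so q3 = 0.
That conflicts with the unit clause (q3).
Either choice for q4 ends in contradiction.
No assignment satisfies every clause.

Unsatisfiable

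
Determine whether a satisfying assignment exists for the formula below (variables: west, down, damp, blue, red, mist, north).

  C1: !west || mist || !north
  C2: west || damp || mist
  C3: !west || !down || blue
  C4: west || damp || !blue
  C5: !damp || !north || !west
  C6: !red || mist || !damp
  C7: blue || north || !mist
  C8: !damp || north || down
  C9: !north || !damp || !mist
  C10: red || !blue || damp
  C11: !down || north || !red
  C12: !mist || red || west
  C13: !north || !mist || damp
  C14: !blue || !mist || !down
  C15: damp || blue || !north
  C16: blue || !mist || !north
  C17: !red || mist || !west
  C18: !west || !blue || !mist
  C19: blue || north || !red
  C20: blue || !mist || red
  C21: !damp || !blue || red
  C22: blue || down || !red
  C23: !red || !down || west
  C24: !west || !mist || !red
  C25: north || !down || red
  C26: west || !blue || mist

Yes, satisfiable

Suppose west = false.
Suppose damp = true.
Suppose red = false.
From the singleton clause (!mist), mist = false.
From the singleton clause (!blue), blue = false.
Suppose north = true.
Every clause is now satisfied; down is unconstrained.
A satisfying assignment: west ↦ false, down ↦ true, damp ↦ true, blue ↦ false, red ↦ false, mist ↦ false, north ↦ true.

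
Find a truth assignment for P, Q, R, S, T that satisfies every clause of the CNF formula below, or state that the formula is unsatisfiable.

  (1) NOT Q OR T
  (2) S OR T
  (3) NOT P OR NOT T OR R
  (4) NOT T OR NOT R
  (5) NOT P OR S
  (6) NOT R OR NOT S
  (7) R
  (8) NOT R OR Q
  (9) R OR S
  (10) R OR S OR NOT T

UNSATISFIABLE

The clause (R) is unit, so R = true.
The clause (NOT T) is unit, so T = false.
The clause (NOT Q) is unit, so Q = false.
But (Q) is also a unit clause — contradiction.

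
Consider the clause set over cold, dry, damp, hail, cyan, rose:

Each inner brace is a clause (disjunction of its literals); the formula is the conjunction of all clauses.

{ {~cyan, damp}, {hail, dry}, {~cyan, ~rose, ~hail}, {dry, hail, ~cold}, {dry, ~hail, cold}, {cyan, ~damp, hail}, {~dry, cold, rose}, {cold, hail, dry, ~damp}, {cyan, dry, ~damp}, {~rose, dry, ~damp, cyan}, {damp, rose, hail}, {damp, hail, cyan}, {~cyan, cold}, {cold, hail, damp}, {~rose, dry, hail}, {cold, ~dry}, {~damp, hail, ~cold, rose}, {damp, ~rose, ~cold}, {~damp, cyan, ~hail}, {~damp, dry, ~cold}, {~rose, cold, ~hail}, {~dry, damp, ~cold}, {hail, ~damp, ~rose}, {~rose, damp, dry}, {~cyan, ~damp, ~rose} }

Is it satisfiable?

Yes, satisfiable

Suppose cyan = 1.
Unit clause (damp) forces damp = 1.
Unit clause (cold) forces cold = 1.
Unit clause (dry) forces dry = 1.
Unit clause (~rose) forces rose = 0.
Unit clause (hail) forces hail = 1.
Every clause now holds.
A satisfying assignment: cold=1, dry=1, damp=1, hail=1, cyan=1, rose=0.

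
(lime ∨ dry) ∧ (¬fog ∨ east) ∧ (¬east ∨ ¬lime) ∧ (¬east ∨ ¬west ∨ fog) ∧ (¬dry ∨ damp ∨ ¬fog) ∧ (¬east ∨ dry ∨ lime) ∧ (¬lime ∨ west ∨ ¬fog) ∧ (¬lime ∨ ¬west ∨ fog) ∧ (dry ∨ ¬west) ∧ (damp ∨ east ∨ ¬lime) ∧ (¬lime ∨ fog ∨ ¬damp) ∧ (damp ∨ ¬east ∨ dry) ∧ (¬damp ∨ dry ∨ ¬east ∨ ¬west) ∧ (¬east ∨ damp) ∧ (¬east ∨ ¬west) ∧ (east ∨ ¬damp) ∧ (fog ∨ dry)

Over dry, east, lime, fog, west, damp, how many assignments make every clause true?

4

There are 2^6 = 64 truth assignments over (dry, east, lime, fog, west, damp).
Split on lime. With lime = True, the clauses containing lime are satisfied and ¬lime drops from the rest; 0 of the 2^5 = 32 assignments to the other variables satisfy what remains.
With lime = False, by the same count on the reduced clause set, 4 assignments work.
(One model: dry=T, east=F, lime=F, fog=F, west=F, damp=F.)
Total: 0 + 4 = 4.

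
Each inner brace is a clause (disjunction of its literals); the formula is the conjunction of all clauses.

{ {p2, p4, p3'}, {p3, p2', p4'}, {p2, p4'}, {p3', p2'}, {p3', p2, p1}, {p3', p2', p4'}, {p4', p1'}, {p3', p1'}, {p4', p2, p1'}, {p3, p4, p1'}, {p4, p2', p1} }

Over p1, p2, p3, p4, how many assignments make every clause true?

There are 2^4 = 16 truth assignments over (p1, p2, p3, p4).
Check each against the 11 clauses (columns in the order p1, p2, p3, p4):
  F F F F  ✓ satisfies all
  F F F T  ✗ fails (p2 + p4')
  F F T F  ✗ fails (p2 + p4 + p3')
  F F T T  ✗ fails (p2 + p4')
  F T F F  ✗ fails (p4 + p2' + p1)
  F T F T  ✗ fails (p3 + p2' + p4')
  F T T F  ✗ fails (p3' + p2')
  F T T T  ✗ fails (p3' + p2')
  T F F F  ✗ fails (p3 + p4 + p1')
  T F F T  ✗ fails (p2 + p4')
  T F T F  ✗ fails (p2 + p4 + p3')
  T F T T  ✗ fails (p2 + p4')
  T T F F  ✗ fails (p3 + p4 + p1')
  T T F T  ✗ fails (p3 + p2' + p4')
  T T T F  ✗ fails (p3' + p2')
  T T T T  ✗ fails (p3' + p2')
1 of the 16 rows is a model.

1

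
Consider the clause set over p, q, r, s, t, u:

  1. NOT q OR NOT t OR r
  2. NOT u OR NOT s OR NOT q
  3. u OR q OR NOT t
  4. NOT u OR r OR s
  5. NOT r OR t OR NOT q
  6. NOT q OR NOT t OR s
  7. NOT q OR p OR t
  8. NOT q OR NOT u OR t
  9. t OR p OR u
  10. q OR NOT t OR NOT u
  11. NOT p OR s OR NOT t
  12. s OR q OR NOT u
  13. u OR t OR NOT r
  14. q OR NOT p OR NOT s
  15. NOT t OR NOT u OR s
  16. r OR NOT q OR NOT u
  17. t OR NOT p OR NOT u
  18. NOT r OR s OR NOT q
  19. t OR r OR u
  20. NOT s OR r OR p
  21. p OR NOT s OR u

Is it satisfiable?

Yes, satisfiable

Suppose q = true.
Suppose t = true.
(r) alone gives r = true.
(s) alone gives s = true.
(NOT u) alone gives u = false.
(p) alone gives p = true.
This assignment satisfies each clause.
A satisfying assignment: p ↦ true; q ↦ true; r ↦ true; s ↦ true; t ↦ true; u ↦ false.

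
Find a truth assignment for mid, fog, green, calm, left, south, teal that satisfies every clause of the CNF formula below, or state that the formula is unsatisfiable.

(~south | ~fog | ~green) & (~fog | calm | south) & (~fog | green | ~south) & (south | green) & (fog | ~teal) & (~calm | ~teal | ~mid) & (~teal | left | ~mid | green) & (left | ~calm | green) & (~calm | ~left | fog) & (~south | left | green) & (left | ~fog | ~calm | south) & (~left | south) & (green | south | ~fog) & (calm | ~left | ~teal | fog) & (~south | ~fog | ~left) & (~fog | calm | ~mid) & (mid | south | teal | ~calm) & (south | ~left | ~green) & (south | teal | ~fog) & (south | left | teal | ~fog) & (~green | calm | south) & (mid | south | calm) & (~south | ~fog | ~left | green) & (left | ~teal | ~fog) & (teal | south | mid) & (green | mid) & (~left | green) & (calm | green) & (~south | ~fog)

mid ↦ 0; fog ↦ 0; green ↦ 1; calm ↦ 0; left ↦ 0; south ↦ 1; teal ↦ 0

Case south = 1:
Unit clause (~fog) forces fog = 0.
Unit clause (~teal) forces teal = 0.
Case calm = 0:
Unit clause (green) forces green = 1.
No clause remains; mid, left are free.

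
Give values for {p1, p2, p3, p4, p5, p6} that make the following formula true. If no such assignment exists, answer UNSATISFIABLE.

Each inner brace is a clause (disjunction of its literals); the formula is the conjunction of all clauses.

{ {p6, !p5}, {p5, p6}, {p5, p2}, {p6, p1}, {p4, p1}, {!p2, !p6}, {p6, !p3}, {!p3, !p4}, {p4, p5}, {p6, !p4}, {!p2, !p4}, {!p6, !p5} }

Branch on p6: set p6 = true.
The clause (!p2) is unit, so p2 = false.
The clause (p5) is unit, so p5 = true.
Now (!p5) is unsatisfied and unit — conflict.
So p6 must be the other value — set p6 = false.
The clause (!p5) is unit, so p5 = false.
Now (p5) is unsatisfied and unit — conflict.
Both values of p6 lead to a conflict.

UNSATISFIABLE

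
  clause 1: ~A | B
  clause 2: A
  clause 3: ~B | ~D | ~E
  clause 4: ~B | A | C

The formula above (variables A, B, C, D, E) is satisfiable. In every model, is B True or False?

True

Suppose B = 0.
From the singleton clause (~A), A = 0.
That conflicts with the unit clause (A).
So every satisfying assignment has B = True.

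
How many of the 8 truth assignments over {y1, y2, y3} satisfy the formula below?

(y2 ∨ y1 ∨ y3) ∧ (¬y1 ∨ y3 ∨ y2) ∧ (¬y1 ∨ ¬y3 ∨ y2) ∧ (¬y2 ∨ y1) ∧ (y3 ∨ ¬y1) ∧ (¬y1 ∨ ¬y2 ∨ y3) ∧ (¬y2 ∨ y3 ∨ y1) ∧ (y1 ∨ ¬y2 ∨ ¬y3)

There are 2^3 = 8 truth assignments over (y1, y2, y3).
Split on y3. With y3 = True, the clauses containing y3 are satisfied and ¬y3 drops from the rest; 2 of the 2^2 = 4 assignments to the other variables satisfy what remains.
With y3 = False, by the same count on the reduced clause set, 0 assignments work.
(One model: y1=F, y2=F, y3=T.)
Total: 2 + 0 = 2.

2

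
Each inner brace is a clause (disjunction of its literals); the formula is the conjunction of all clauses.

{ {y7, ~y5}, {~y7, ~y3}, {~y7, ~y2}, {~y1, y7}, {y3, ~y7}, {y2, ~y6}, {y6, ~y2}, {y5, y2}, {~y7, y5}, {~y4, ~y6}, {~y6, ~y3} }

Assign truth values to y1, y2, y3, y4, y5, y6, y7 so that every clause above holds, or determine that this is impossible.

Branch on y7: set y7 = 0.
Unit clause (~y5) forces y5 = 0.
Unit clause (~y1) forces y1 = 0.
Unit clause (y2) forces y2 = 1.
Unit clause (y6) forces y6 = 1.
Unit clause (~y4) forces y4 = 0.
Unit clause (~y3) forces y3 = 0.
All clauses are satisfied.

y1: 0; y2: 1; y3: 0; y4: 0; y5: 0; y6: 1; y7: 0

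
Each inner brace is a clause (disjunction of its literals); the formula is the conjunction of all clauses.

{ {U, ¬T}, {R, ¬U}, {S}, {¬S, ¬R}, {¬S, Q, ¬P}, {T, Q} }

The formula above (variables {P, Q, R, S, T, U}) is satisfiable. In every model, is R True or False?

Suppose R = True.
The clause (S) is unit, so S = True.
Now (¬S) is unsatisfied and unit — conflict.
So every satisfying assignment has R = False.

False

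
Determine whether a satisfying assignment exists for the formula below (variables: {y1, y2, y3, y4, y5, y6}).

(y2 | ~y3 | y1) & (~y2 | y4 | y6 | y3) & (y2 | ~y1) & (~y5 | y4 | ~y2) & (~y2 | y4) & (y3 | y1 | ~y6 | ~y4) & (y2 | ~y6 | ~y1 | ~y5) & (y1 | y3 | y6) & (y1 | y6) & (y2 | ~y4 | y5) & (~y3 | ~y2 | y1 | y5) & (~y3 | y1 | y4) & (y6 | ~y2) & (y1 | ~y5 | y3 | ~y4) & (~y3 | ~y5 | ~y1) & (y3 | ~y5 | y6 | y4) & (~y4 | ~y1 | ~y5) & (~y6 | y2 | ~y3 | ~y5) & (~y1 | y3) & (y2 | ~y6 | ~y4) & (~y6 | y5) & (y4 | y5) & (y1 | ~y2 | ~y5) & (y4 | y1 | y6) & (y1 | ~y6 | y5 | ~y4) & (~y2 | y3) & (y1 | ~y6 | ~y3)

Yes, satisfiable

Branch on y2: set y2 = 0.
The clause (~y1) is unit, so y1 = 0.
The clause (~y3) is unit, so y3 = 0.
The clause (y6) is unit, so y6 = 1.
The clause (~y4) is unit, so y4 = 0.
The clause (y5) is unit, so y5 = 1.
All clauses are satisfied.
A satisfying assignment: y1 ↦ 0,  y2 ↦ 0,  y3 ↦ 0,  y4 ↦ 0,  y5 ↦ 1,  y6 ↦ 1.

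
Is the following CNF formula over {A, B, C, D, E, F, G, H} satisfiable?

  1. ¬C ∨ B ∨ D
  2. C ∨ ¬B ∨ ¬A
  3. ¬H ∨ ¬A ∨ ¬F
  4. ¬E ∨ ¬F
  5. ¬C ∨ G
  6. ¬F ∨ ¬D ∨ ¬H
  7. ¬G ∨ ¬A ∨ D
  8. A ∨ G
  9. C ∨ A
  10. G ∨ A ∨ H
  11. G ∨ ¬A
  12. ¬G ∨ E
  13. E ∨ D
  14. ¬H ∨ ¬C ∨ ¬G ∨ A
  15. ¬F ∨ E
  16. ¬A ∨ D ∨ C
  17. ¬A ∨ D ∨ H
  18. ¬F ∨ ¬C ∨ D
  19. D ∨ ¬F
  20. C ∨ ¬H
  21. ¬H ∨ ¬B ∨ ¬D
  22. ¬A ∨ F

Yes

Try E = True.
The clause (¬F) is unit, so F = False.
The clause (¬A) is unit, so A = False.
The clause (G) is unit, so G = True.
The clause (C) is unit, so C = True.
The clause (¬H) is unit, so H = False.
Try B = True.
Every clause is now satisfied; D is unconstrained.
A satisfying assignment: A=False,  B=True,  C=True,  D=True,  E=True,  F=False,  G=True,  H=False.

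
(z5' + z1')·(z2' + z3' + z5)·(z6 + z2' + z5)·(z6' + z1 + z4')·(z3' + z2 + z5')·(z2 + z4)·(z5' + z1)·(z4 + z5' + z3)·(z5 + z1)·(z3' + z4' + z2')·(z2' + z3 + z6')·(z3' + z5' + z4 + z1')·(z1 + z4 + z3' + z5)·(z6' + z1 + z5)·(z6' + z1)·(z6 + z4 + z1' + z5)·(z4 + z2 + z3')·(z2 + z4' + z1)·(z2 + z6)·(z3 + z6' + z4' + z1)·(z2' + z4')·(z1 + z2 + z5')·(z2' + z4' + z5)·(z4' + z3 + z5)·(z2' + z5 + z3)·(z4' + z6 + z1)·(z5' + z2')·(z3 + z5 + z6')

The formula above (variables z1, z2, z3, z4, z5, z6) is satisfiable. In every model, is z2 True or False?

Suppose z2 = 1.
(z4') alone gives z4 = 0.
(z5') alone gives z5 = 0.
(z3') alone gives z3 = 0.
But (z3) is also a unit clause — contradiction.
So every satisfying assignment has z2 = False.

False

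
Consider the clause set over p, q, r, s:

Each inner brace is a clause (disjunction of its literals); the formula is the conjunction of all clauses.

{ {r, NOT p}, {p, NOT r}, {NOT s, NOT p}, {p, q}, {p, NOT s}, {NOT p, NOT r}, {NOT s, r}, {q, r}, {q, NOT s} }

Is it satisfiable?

Branch on r: set r = false.
The clause (NOT p) is unit, so p = false.
The clause (q) is unit, so q = true.
The clause (NOT s) is unit, so s = false.
Every clause now holds.
A satisfying assignment: p=false, q=true, r=false, s=false.

Yes, satisfiable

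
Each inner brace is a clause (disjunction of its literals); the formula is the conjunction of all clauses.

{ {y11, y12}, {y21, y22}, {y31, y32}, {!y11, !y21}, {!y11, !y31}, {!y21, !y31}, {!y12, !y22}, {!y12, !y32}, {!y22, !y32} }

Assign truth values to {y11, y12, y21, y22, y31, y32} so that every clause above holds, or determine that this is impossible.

UNSATISFIABLE

Suppose y11 = true.
The clause (!y21) is unit, so y21 = false.
The clause (y22) is unit, so y22 = true.
The clause (!y31) is unit, so y31 = false.
The clause (y32) is unit, so y32 = true.
Now (!y32) is unsatisfied and unit — conflict.
That branch fails; take y11 = false instead.
The clause (y12) is unit, so y12 = true.
The clause (!y22) is unit, so y22 = false.
The clause (y21) is unit, so y21 = true.
The clause (!y31) is unit, so y31 = false.
The clause (y32) is unit, so y32 = true.
Now (!y32) is unsatisfied and unit — conflict.
Either choice for y11 ends in contradiction.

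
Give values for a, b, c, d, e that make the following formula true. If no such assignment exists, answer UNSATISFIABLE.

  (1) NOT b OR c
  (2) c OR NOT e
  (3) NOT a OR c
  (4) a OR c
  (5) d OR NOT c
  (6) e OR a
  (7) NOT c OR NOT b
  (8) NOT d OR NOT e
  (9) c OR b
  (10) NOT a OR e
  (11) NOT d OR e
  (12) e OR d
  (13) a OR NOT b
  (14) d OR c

Try b = false.
Unit clause (c) forces c = true.
Unit clause (d) forces d = true.
Unit clause (NOT e) forces e = false.
But (e) is also a unit clause — contradiction.
So b must be the other value — set b = true.
Unit clause (c) forces c = true.
But (NOT c) is also a unit clause — contradiction.
Both values of b lead to a conflict.

UNSATISFIABLE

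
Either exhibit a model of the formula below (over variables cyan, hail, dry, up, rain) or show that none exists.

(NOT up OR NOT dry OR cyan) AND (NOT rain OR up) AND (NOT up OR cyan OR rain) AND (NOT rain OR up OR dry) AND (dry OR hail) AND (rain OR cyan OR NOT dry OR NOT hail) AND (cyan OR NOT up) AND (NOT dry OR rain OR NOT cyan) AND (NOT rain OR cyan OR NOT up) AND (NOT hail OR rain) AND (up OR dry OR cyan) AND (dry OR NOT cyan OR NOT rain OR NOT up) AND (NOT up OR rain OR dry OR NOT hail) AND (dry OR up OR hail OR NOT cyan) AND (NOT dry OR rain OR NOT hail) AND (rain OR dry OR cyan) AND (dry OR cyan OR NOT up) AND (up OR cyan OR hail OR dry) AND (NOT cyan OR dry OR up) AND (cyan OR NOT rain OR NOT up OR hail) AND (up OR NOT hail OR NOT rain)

Case rain = true:
(up) alone gives up = true.
(cyan) alone gives cyan = true.
(dry) alone gives dry = true.
Every clause is now satisfied; hail is unconstrained.

cyan ↦ true, hail ↦ true, dry ↦ true, up ↦ true, rain ↦ true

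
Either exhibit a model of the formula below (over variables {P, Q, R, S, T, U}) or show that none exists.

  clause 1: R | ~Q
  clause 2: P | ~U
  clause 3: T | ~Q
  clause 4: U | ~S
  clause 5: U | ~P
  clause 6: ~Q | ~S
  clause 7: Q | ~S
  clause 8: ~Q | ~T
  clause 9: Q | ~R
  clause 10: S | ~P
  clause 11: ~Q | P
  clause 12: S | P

Try R = 1.
(Q) alone gives Q = 1.
(T) alone gives T = 1.
Now (~T) is unsatisfied and unit — conflict.
That branch fails; take R = 0 instead.
(~Q) alone gives Q = 0.
(~S) alone gives S = 0.
(~P) alone gives P = 0.
Now (P) is unsatisfied and unit — conflict.
Either choice for R ends in contradiction.

UNSATISFIABLE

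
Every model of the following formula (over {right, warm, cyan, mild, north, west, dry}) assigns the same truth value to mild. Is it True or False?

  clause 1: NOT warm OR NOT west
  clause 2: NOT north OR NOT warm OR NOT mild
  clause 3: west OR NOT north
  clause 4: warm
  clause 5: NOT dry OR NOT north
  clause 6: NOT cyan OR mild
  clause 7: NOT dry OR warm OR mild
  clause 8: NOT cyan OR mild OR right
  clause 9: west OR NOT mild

False

Suppose mild = true.
(warm) alone gives warm = true.
(NOT west) alone gives west = false.
That conflicts with the unit clause (west).
So every satisfying assignment has mild = False.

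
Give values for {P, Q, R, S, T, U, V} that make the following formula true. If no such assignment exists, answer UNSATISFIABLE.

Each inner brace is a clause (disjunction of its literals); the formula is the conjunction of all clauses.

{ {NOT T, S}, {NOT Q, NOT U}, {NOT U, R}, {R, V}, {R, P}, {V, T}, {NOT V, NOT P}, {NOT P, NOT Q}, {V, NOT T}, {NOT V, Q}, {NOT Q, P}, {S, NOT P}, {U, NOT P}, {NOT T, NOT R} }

Branch on T: set T = false.
The clause (V) is unit, so V = true.
The clause (NOT P) is unit, so P = false.
The clause (R) is unit, so R = true.
The clause (Q) is unit, so Q = true.
That conflicts with the unit clause (NOT Q).
Backtrack on T: now try T = true.
The clause (S) is unit, so S = true.
The clause (V) is unit, so V = true.
The clause (NOT P) is unit, so P = false.
The clause (R) is unit, so R = true.
That conflicts with the unit clause (NOT R).
Either choice for T ends in contradiction.

UNSATISFIABLE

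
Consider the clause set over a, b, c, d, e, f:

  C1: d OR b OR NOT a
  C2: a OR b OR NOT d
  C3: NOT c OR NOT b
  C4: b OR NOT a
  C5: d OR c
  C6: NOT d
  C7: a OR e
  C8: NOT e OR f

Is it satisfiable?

Satisfiable

Unit clause (NOT d) forces d = false.
Unit clause (c) forces c = true.
Unit clause (NOT b) forces b = false.
Unit clause (NOT a) forces a = false.
Unit clause (e) forces e = true.
Unit clause (f) forces f = true.
All clauses are satisfied.
A satisfying assignment: a: false; b: false; c: true; d: false; e: true; f: true.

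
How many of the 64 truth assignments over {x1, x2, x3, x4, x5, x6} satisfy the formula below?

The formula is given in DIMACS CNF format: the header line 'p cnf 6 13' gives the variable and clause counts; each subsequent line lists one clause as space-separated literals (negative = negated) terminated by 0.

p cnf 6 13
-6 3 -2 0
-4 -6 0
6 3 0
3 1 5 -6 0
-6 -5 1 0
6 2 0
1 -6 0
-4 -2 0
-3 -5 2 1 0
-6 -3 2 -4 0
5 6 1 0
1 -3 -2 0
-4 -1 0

8

There are 2^6 = 64 truth assignments over (x1, x2, x3, x4, x5, x6).
Split on x6. With x6 = True, the clauses containing x6 are satisfied and ¬x6 drops from the rest; 6 of the 2^5 = 32 assignments to the other variables satisfy what remains.
With x6 = False, by the same count on the reduced clause set, 2 assignments work.
(One model: x1=T, x2=F, x3=F, x4=F, x5=F, x6=T.)
Total: 6 + 2 = 8.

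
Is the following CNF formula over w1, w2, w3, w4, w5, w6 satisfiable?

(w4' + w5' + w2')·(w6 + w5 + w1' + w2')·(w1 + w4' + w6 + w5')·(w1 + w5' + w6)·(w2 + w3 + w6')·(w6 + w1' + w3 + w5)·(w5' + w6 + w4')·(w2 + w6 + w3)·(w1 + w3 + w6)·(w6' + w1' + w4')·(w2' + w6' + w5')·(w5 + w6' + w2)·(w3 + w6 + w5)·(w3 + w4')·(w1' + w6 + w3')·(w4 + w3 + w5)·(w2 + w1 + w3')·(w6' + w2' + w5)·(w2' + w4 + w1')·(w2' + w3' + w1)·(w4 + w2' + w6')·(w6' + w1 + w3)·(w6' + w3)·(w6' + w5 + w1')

Suppose w3 = 1.
Suppose w1 = 1.
The clause (w6) is unit, so w6 = 1.
The clause (w4') is unit, so w4 = 0.
The clause (w2') is unit, so w2 = 0.
The clause (w5) is unit, so w5 = 1.
All clauses are satisfied.
A satisfying assignment: w1=1; w2=0; w3=1; w4=0; w5=1; w6=1.

Yes, satisfiable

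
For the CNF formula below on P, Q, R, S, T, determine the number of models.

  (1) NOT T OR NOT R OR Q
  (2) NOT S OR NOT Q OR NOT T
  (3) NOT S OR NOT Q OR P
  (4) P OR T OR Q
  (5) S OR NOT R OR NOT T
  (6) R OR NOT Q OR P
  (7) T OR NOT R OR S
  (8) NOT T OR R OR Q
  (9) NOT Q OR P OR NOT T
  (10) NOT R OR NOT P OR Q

There are 2^5 = 32 truth assignments over (P, Q, R, S, T).
Split on T. With T = true, the clauses containing T are satisfied and NOT T drops from the rest; 1 of the 2^4 = 16 assignments to the other variables satisfy what remains.
With T = false, by the same count on the reduced clause set, 5 assignments work.
(One model: P=T, Q=F, R=F, S=F, T=F.)
Total: 1 + 5 = 6.

6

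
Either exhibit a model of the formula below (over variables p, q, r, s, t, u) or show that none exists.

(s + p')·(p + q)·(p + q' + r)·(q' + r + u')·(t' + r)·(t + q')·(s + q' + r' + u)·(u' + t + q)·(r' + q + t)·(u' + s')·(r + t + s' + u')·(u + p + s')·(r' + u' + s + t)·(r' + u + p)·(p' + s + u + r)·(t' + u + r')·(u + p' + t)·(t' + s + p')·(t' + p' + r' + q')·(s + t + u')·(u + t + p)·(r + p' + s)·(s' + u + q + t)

p: 0, q: 1, r: 1, s: 0, t: 1, u: 1

Suppose s = 0.
Unit clause (p') forces p = 0.
Unit clause (q) forces q = 1.
Unit clause (r) forces r = 1.
Unit clause (t) forces t = 1.
Unit clause (u) forces u = 1.
All clauses are satisfied.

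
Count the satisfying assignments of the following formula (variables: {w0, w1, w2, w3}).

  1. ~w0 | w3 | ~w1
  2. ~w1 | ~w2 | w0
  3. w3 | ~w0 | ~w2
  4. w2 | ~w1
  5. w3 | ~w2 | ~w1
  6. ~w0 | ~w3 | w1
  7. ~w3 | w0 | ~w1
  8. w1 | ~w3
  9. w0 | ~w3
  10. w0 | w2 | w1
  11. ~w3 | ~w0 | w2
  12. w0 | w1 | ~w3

3

There are 2^4 = 16 truth assignments over (w0, w1, w2, w3).
Check each against the 12 clauses (columns in the order w0, w1, w2, w3):
  F F F F  ✗ fails (w0 | w2 | w1)
  F F F T  ✗ fails (w1 | ~w3)
  F F T F  ✓ satisfies all
  F F T T  ✗ fails (w1 | ~w3)
  F T F F  ✗ fails (w2 | ~w1)
  F T F T  ✗ fails (w2 | ~w1)
  F T T F  ✗ fails (~w1 | ~w2 | w0)
  F T T T  ✗ fails (~w1 | ~w2 | w0)
  T F F F  ✓ satisfies all
  T F F T  ✗ fails (~w0 | ~w3 | w1)
  T F T F  ✗ fails (w3 | ~w0 | ~w2)
  T F T T  ✗ fails (~w0 | ~w3 | w1)
  T T F F  ✗ fails (~w0 | w3 | ~w1)
  T T F T  ✗ fails (w2 | ~w1)
  T T T F  ✗ fails (~w0 | w3 | ~w1)
  T T T T  ✓ satisfies all
3 of the 16 rows are models.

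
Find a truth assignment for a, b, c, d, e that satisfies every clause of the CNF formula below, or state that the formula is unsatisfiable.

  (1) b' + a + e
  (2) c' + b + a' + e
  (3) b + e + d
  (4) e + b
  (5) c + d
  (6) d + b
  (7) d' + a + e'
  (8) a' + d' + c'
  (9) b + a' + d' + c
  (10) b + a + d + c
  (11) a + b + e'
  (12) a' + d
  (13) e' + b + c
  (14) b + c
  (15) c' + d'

Branch on e: set e = 1.
Branch on c: set c = 0.
From the singleton clause (d), d = 1.
From the singleton clause (a), a = 1.
From the singleton clause (b), b = 1.
Every clause now holds.

a: 1, b: 1, c: 0, d: 1, e: 1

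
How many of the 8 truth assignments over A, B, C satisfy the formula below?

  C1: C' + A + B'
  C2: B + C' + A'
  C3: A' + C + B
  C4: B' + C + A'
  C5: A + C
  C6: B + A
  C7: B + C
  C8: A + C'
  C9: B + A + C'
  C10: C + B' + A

1

There are 2^3 = 8 truth assignments over (A, B, C).
Split on C. With C = 1, the clauses containing C are satisfied and C' drops from the rest; 1 of the 2^2 = 4 assignments to the other variables satisfy what remains.
With C = 0, by the same count on the reduced clause set, 0 assignments work.
Total: 1 + 0 = 1.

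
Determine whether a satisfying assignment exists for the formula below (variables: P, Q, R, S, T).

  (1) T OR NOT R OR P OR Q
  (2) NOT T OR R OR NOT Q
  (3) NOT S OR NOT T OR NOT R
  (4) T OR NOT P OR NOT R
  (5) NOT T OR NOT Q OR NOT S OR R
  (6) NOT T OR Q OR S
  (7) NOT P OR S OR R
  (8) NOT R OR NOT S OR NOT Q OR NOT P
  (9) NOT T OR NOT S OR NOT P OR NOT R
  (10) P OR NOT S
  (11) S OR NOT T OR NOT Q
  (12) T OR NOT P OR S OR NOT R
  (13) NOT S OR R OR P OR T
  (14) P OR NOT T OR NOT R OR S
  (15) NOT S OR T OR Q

Branch on P: set P = false.
From the singleton clause (NOT S), S = false.
Branch on T: set T = false.
Branch on R: set R = false.
All clauses hold; Q can take either value.
A satisfying assignment: P ↦ false,  Q ↦ false,  R ↦ false,  S ↦ false,  T ↦ false.

Yes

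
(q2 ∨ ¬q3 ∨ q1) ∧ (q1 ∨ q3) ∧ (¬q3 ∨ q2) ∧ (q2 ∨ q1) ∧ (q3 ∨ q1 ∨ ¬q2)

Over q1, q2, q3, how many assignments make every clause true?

4

There are 2^3 = 8 truth assignments over (q1, q2, q3).
Split on q1. With q1 = True, the clauses containing q1 are satisfied and ¬q1 drops from the rest; 3 of the 2^2 = 4 assignments to the other variables satisfy what remains.
With q1 = False, by the same count on the reduced clause set, 1 assignment works.
(One model: q1=F, q2=T, q3=T.)
Total: 3 + 1 = 4.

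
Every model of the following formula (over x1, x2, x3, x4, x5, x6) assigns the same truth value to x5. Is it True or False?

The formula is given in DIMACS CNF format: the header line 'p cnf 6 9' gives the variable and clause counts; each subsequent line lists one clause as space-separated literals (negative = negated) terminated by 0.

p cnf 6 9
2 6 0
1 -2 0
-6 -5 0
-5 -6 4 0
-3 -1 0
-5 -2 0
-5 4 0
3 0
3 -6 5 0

Suppose x5 = True.
From the singleton clause (¬x6), x6 = False.
From the singleton clause (x2), x2 = True.
But (¬x2) is also a unit clause — contradiction.
So every satisfying assignment has x5 = False.

False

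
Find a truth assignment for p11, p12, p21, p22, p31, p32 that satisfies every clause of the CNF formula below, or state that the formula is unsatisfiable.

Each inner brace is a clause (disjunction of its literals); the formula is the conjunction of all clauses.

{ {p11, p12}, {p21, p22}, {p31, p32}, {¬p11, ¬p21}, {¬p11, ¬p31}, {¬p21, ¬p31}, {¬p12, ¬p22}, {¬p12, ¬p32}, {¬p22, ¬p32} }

UNSATISFIABLE

Case p11 = True:
Unit clause (¬p21) forces p21 = False.
Unit clause (p22) forces p22 = True.
Unit clause (¬p31) forces p31 = False.
Unit clause (p32) forces p32 = True.
That conflicts with the unit clause (¬p32).
Backtrack on p11: now try p11 = False.
Unit clause (p12) forces p12 = True.
Unit clause (¬p22) forces p22 = False.
Unit clause (p21) forces p21 = True.
Unit clause (¬p31) forces p31 = False.
Unit clause (p32) forces p32 = True.
That conflicts with the unit clause (¬p32).
Either choice for p11 ends in contradiction.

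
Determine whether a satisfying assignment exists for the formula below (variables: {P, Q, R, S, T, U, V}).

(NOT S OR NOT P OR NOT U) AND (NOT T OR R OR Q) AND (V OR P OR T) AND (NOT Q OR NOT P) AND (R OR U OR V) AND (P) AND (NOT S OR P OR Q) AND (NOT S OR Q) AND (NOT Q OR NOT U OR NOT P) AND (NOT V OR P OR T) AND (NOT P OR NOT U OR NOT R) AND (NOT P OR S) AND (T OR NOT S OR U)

(P) alone gives P = true.
(NOT Q) alone gives Q = false.
(NOT S) alone gives S = false.
That conflicts with the unit clause (S).
No assignment satisfies every clause.

No, unsatisfiable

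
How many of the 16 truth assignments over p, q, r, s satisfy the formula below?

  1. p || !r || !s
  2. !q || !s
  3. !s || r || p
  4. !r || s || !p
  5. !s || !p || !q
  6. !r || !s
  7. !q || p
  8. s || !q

4

There are 2^4 = 16 truth assignments over (p, q, r, s).
Check each against the 8 clauses (columns in the order p, q, r, s):
  F F F F  ✓ satisfies all
  F F F T  ✗ fails (!s || r || p)
  F F T F  ✓ satisfies all
  F F T T  ✗ fails (p || !r || !s)
  F T F F  ✗ fails (!q || p)
  F T F T  ✗ fails (!q || !s)
  F T T F  ✗ fails (!q || p)
  F T T T  ✗ fails (p || !r || !s)
  T F F F  ✓ satisfies all
  T F F T  ✓ satisfies all
  T F T F  ✗ fails (!r || s || !p)
  T F T T  ✗ fails (!r || !s)
  T T F F  ✗ fails (s || !q)
  T T F T  ✗ fails (!q || !s)
  T T T F  ✗ fails (!r || s || !p)
  T T T T  ✗ fails (!q || !s)
4 of the 16 rows are models.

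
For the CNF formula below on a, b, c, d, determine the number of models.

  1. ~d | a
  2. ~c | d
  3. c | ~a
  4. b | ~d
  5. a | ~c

3

There are 2^4 = 16 truth assignments over (a, b, c, d).
Split on c. With c = 1, the clauses containing c are satisfied and ~c drops from the rest; 1 of the 2^3 = 8 assignments to the other variables satisfy what remains.
With c = 0, by the same count on the reduced clause set, 2 assignments work.
(One model: a=F, b=F, c=F, d=F.)
Total: 1 + 2 = 3.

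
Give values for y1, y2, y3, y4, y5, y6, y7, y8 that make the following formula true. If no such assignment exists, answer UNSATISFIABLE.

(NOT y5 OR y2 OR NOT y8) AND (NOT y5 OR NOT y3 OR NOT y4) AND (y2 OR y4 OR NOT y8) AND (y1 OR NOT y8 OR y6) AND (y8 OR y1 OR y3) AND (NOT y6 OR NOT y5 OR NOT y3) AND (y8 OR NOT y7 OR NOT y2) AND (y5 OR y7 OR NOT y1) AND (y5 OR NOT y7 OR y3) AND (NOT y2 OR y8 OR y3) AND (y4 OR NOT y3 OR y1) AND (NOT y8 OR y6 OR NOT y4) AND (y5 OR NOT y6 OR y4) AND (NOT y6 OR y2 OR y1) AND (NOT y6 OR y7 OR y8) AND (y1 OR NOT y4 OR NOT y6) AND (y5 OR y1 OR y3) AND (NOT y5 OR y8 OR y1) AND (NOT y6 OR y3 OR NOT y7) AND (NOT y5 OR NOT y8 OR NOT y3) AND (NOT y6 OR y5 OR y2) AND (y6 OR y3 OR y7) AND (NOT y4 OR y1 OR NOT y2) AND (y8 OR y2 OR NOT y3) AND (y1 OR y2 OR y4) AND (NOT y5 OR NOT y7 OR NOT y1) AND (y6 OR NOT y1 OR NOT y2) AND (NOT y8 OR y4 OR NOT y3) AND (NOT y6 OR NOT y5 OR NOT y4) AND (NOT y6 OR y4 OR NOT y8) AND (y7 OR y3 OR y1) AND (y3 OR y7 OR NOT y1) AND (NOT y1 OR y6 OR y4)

y1 ↦ true,  y2 ↦ true,  y3 ↦ true,  y4 ↦ true,  y5 ↦ false,  y6 ↦ true,  y7 ↦ true,  y8 ↦ true

Try y5 = false.
Try y7 = true.
The clause (y3) is unit, so y3 = true.
Try y8 = true.
The clause (y4) is unit, so y4 = true.
The clause (y6) is unit, so y6 = true.
The clause (y1) is unit, so y1 = true.
The clause (y2) is unit, so y2 = true.
Every clause now holds.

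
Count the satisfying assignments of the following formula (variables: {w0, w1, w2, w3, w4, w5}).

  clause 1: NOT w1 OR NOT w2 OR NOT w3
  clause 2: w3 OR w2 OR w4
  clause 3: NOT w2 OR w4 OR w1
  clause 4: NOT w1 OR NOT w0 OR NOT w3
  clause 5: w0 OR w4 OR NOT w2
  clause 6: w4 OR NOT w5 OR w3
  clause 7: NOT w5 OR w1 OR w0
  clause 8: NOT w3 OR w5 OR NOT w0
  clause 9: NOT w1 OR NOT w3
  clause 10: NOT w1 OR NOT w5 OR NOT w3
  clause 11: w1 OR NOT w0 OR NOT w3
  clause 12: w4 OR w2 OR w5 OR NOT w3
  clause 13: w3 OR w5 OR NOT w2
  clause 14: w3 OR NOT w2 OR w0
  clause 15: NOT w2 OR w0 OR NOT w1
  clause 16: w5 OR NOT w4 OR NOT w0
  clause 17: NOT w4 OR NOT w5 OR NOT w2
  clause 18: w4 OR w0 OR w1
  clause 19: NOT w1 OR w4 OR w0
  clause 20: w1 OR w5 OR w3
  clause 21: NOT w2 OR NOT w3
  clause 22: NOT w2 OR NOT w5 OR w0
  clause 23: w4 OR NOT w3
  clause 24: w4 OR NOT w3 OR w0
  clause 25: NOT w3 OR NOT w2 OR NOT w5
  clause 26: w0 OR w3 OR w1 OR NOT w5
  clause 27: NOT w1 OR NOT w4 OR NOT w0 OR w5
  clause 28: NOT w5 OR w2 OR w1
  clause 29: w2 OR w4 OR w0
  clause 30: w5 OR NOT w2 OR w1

There are 2^6 = 64 truth assignments over (w0, w1, w2, w3, w4, w5).
Split on w3. With w3 = true, the clauses containing w3 are satisfied and NOT w3 drops from the rest; 1 of the 2^5 = 32 assignments to the other variables satisfy what remains.
With w3 = false, by the same count on the reduced clause set, 3 assignments work.
(One model: w0=F, w1=F, w2=F, w3=T, w4=T, w5=F.)
Total: 1 + 3 = 4.

4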